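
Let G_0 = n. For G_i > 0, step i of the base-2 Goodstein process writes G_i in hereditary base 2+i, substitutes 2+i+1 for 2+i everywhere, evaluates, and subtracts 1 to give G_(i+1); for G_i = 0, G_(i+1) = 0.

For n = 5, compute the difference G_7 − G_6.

703

G_0=5  [base 2] 2^2 + 1  →[2↦3]→  3^3 + 1 = 28  −1 ⇒ G_1=27
G_1=27  [base 3] 3^3  →[3↦4]→  4^4 = 256  −1 ⇒ G_2=255
G_2=255  [base 4] 3·4^3 + 3·4^2 + 3·4 + 3  →[4↦5]→  3·5^3 + 3·5^2 + 3·5 + 3 = 468  −1 ⇒ G_3=467
G_3=467  [base 5] 3·5^3 + 3·5^2 + 3·5 + 2  →[5↦6]→  3·6^3 + 3·6^2 + 3·6 + 2 = 776  −1 ⇒ G_4=775
G_4=775  [base 6] 3·6^3 + 3·6^2 + 3·6 + 1  →[6↦7]→  3·7^3 + 3·7^2 + 3·7 + 1 = 1198  −1 ⇒ G_5=1197
G_5=1197  [base 7] 3·7^3 + 3·7^2 + 3·7  →[7↦8]→  3·8^3 + 3·8^2 + 3·8 = 1752  −1 ⇒ G_6=1751
G_6=1751  [base 8] 3·8^3 + 3·8^2 + 2·8 + 7  →[8↦9]→  3·9^3 + 3·9^2 + 2·9 + 7 = 2455  −1 ⇒ G_7=2454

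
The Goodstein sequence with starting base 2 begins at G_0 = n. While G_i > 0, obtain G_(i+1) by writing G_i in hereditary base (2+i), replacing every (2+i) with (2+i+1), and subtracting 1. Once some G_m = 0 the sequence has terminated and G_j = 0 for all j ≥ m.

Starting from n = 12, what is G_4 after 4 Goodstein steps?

280019

base 2: 12 = 2^(2 + 1) + 2^2; at 3: 3^(3 + 1) + 3^3 = 108; next = 107
base 3: 107 = 3^(3 + 1) + 2·3^2 + 2·3 + 2; at 4: 4^(4 + 1) + 2·4^2 + 2·4 + 2 = 1066; next = 1065
base 4: 1065 = 4^(4 + 1) + 2·4^2 + 2·4 + 1; at 5: 5^(5 + 1) + 2·5^2 + 2·5 + 1 = 15686; next = 15685
base 5: 15685 = 5^(5 + 1) + 2·5^2 + 2·5; at 6: 6^(6 + 1) + 2·6^2 + 2·6 = 280020; next = 280019
base 6: 280019 = 6^(6 + 1) + 2·6^2 + 6 + 5; at 7: 7^(7 + 1) + 2·7^2 + 7 + 5 = 5764911; next = 5764910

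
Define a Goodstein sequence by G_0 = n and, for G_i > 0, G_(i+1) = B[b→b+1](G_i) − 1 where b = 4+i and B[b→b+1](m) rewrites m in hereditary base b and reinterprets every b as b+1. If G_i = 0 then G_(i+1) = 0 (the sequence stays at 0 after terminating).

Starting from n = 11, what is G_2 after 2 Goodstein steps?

13

step 0: 11 = 2·4 + 3; sub 5 for 4: 2·5 + 3; = 13; G_1 = 13−1 = 12
step 1: 12 = 2·5 + 2; sub 6 for 5: 2·6 + 2; = 14; G_2 = 14−1 = 13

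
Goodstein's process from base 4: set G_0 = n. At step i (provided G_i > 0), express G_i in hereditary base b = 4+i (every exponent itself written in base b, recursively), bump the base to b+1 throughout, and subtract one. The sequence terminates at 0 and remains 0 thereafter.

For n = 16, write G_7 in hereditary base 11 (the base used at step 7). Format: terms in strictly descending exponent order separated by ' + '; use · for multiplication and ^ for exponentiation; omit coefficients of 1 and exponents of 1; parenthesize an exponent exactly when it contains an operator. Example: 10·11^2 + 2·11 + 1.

3·11 + 8

16 —HB4→ 4^2 —bump→ 5^2 = 25 —(−1)→ 24
24 —HB5→ 4·5 + 4 —bump→ 4·6 + 4 = 28 —(−1)→ 27
27 —HB6→ 4·6 + 3 —bump→ 4·7 + 3 = 31 —(−1)→ 30
30 —HB7→ 4·7 + 2 —bump→ 4·8 + 2 = 34 —(−1)→ 33
33 —HB8→ 4·8 + 1 —bump→ 4·9 + 1 = 37 —(−1)→ 36
36 —HB9→ 4·9 —bump→ 4·10 = 40 —(−1)→ 39
39 —HB10→ 3·10 + 9 —bump→ 3·11 + 9 = 42 —(−1)→ 41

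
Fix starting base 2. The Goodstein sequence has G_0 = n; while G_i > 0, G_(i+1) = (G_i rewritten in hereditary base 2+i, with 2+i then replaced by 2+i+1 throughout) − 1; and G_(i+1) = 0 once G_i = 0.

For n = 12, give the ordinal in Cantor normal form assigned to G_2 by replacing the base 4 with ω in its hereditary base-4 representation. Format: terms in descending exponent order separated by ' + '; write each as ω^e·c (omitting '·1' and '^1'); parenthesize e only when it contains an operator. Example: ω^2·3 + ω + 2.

ω^(ω + 1) + ω^2·2 + ω·2 + 1

12 —HB2→ 2^(2 + 1) + 2^2 —bump→ 3^(3 + 1) + 3^3 = 108 —(−1)→ 107
107 —HB3→ 3^(3 + 1) + 2·3^2 + 2·3 + 2 —bump→ 4^(4 + 1) + 2·4^2 + 2·4 + 2 = 1066 —(−1)→ 1065
1065 —HB4→ 4^(4 + 1) + 2·4^2 + 2·4 + 1 —bump→ 5^(5 + 1) + 2·5^2 + 2·5 + 1 = 15686 —(−1)→ 15685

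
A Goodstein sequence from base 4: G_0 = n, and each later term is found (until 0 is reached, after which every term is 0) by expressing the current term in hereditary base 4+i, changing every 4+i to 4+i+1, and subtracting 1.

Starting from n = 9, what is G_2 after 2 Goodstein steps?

11

(0) 9|_4 = 2·4 + 1 ↦ 2·5 + 1|_5 = 11 ⇒ 10
(1) 10|_5 = 2·5 ↦ 2·6|_6 = 12 ⇒ 11
(2) 11|_6 = 6 + 5 ↦ 7 + 5|_7 = 12 ⇒ 11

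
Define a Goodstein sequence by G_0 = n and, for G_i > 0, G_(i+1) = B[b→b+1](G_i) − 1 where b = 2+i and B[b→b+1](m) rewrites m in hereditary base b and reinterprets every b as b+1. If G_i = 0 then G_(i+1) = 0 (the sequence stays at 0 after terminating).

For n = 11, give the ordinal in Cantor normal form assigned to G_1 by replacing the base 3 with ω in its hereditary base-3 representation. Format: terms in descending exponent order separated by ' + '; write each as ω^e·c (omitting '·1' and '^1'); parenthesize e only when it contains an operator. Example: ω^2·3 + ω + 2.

11 —HB2→ 2^(2 + 1) + 2 + 1 —bump→ 3^(3 + 1) + 3 + 1 = 85 —(−1)→ 84
84 —HB3→ 3^(3 + 1) + 3 —bump→ 4^(4 + 1) + 4 = 1028 —(−1)→ 1027

ω^(ω + 1) + ω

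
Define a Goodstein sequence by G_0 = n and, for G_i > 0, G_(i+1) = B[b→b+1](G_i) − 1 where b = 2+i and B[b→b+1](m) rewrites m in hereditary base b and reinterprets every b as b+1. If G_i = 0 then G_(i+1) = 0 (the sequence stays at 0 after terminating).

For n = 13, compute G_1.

step 0: 13 = 2^(2 + 1) + 2^2 + 1; sub 3 for 2: 3^(3 + 1) + 3^3 + 1; = 109; G_1 = 109−1 = 108
step 1: 108 = 3^(3 + 1) + 3^3; sub 4 for 3: 4^(4 + 1) + 4^4; = 1280; G_2 = 1280−1 = 1279

108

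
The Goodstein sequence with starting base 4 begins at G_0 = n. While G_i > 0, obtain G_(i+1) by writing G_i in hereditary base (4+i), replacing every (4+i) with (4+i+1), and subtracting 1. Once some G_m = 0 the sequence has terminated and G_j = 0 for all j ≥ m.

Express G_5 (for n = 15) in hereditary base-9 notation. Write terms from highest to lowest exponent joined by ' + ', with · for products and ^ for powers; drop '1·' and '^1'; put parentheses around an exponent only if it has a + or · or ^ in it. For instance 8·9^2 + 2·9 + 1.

base 4: 15 = 3·4 + 3; at 5: 3·5 + 3 = 18; next = 17
base 5: 17 = 3·5 + 2; at 6: 3·6 + 2 = 20; next = 19
base 6: 19 = 3·6 + 1; at 7: 3·7 + 1 = 22; next = 21
base 7: 21 = 3·7; at 8: 3·8 = 24; next = 23
base 8: 23 = 2·8 + 7; at 9: 2·9 + 7 = 25; next = 24
base 9: 24 = 2·9 + 6; at 10: 2·10 + 6 = 26; next = 25

2·9 + 6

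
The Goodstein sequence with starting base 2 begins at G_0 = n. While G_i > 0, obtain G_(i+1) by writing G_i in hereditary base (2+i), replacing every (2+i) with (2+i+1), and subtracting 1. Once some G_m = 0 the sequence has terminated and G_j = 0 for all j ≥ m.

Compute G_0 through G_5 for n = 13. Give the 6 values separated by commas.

13, 108, 1279, 16092, 280711, 5765998

base 2: 13 = 2^(2 + 1) + 2^2 + 1; at 3: 3^(3 + 1) + 3^3 + 1 = 109; next = 108
base 3: 108 = 3^(3 + 1) + 3^3; at 4: 4^(4 + 1) + 4^4 = 1280; next = 1279
base 4: 1279 = 4^(4 + 1) + 3·4^3 + 3·4^2 + 3·4 + 3; at 5: 5^(5 + 1) + 3·5^3 + 3·5^2 + 3·5 + 3 = 16093; next = 16092
base 5: 16092 = 5^(5 + 1) + 3·5^3 + 3·5^2 + 3·5 + 2; at 6: 6^(6 + 1) + 3·6^3 + 3·6^2 + 3·6 + 2 = 280712; next = 280711
base 6: 280711 = 6^(6 + 1) + 3·6^3 + 3·6^2 + 3·6 + 1; at 7: 7^(7 + 1) + 3·7^3 + 3·7^2 + 3·7 + 1 = 5765999; next = 5765998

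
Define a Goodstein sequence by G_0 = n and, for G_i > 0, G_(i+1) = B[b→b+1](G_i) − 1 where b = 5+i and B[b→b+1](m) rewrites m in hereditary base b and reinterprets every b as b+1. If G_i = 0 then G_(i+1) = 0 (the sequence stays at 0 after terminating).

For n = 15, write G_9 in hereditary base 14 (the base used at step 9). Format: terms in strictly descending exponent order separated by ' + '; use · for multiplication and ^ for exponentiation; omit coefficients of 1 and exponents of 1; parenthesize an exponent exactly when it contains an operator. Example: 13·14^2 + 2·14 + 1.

14 + 9

(0) 15|_5 = 3·5 ↦ 3·6|_6 = 18 ⇒ 17
(1) 17|_6 = 2·6 + 5 ↦ 2·7 + 5|_7 = 19 ⇒ 18
(2) 18|_7 = 2·7 + 4 ↦ 2·8 + 4|_8 = 20 ⇒ 19
(3) 19|_8 = 2·8 + 3 ↦ 2·9 + 3|_9 = 21 ⇒ 20
(4) 20|_9 = 2·9 + 2 ↦ 2·10 + 2|_10 = 22 ⇒ 21
(5) 21|_10 = 2·10 + 1 ↦ 2·11 + 1|_11 = 23 ⇒ 22
(6) 22|_11 = 2·11 ↦ 2·12|_12 = 24 ⇒ 23
(7) 23|_12 = 12 + 11 ↦ 13 + 11|_13 = 24 ⇒ 23
(8) 23|_13 = 13 + 10 ↦ 14 + 10|_14 = 24 ⇒ 23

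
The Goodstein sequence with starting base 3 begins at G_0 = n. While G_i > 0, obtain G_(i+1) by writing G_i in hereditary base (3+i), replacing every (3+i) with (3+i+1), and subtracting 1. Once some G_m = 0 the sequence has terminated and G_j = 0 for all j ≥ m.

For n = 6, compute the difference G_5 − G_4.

i=0: 6 = 2·3 (b=3); 3→4: 2·4 = 8; 8−1 = 7
i=1: 7 = 4 + 3 (b=4); 4→5: 5 + 3 = 8; 8−1 = 7
i=2: 7 = 5 + 2 (b=5); 5→6: 6 + 2 = 8; 8−1 = 7
i=3: 7 = 6 + 1 (b=6); 6→7: 7 + 1 = 8; 8−1 = 7
i=4: 7 = 7 (b=7); 7→8: 8 = 8; 8−1 = 7

0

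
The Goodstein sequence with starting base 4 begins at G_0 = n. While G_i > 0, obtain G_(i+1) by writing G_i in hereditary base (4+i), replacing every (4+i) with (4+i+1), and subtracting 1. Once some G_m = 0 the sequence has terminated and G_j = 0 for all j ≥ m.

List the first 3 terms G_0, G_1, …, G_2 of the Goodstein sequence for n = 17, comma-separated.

17, 25, 35

G_0=17  [base 4] 4^2 + 1  →[4↦5]→  5^2 + 1 = 26  −1 ⇒ G_1=25
G_1=25  [base 5] 5^2  →[5↦6]→  6^2 = 36  −1 ⇒ G_2=35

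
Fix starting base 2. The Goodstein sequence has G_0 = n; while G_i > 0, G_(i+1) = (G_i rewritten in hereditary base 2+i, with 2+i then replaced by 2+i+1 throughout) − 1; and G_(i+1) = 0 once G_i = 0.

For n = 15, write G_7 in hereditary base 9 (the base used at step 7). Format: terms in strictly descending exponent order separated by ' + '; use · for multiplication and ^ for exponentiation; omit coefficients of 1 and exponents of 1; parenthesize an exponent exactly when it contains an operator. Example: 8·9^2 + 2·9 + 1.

9^(9 + 1) + 7·9^7 + 7·9^6 + 7·9^5 + 7·9^4 + 7·9^3 + 7·9^2 + 7·9 + 6

(0) 15|_2 = 2^(2 + 1) + 2^2 + 2 + 1 ↦ 3^(3 + 1) + 3^3 + 3 + 1|_3 = 112 ⇒ 111
(1) 111|_3 = 3^(3 + 1) + 3^3 + 3 ↦ 4^(4 + 1) + 4^4 + 4|_4 = 1284 ⇒ 1283
(2) 1283|_4 = 4^(4 + 1) + 4^4 + 3 ↦ 5^(5 + 1) + 5^5 + 3|_5 = 18753 ⇒ 18752
(3) 18752|_5 = 5^(5 + 1) + 5^5 + 2 ↦ 6^(6 + 1) + 6^6 + 2|_6 = 326594 ⇒ 326593
(4) 326593|_6 = 6^(6 + 1) + 6^6 + 1 ↦ 7^(7 + 1) + 7^7 + 1|_7 = 6588345 ⇒ 6588344
(5) 6588344|_7 = 7^(7 + 1) + 7^7 ↦ 8^(8 + 1) + 8^8|_8 = 150994944 ⇒ 150994943
(6) 150994943|_8 = 8^(8 + 1) + 7·8^7 + 7·8^6 + 7·8^5 + 7·8^4 + 7·8^3 + 7·8^2 + 7·8 + 7 ↦ 9^(9 + 1) + 7·9^7 + 7·9^6 + 7·9^5 + 7·9^4 + 7·9^3 + 7·9^2 + 7·9 + 7|_9 = 3524450281 ⇒ 3524450280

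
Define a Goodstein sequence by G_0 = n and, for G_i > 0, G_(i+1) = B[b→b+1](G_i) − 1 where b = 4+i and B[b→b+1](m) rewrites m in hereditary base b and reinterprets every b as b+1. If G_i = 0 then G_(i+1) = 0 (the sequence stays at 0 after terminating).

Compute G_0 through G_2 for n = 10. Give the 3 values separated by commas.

10, 11, 12

(0) 10|_4 = 2·4 + 2 ↦ 2·5 + 2|_5 = 12 ⇒ 11
(1) 11|_5 = 2·5 + 1 ↦ 2·6 + 1|_6 = 13 ⇒ 12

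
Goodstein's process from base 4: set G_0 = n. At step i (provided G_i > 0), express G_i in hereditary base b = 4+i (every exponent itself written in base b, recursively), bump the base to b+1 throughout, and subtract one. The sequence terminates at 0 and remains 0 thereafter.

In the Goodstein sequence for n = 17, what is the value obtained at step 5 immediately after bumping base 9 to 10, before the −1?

52

G_0=17  [base 4] 4^2 + 1  →[4↦5]→  5^2 + 1 = 26  −1 ⇒ G_1=25
G_1=25  [base 5] 5^2  →[5↦6]→  6^2 = 36  −1 ⇒ G_2=35
G_2=35  [base 6] 5·6 + 5  →[6↦7]→  5·7 + 5 = 40  −1 ⇒ G_3=39
G_3=39  [base 7] 5·7 + 4  →[7↦8]→  5·8 + 4 = 44  −1 ⇒ G_4=43
G_4=43  [base 8] 5·8 + 3  →[8↦9]→  5·9 + 3 = 48  −1 ⇒ G_5=47
G_5=47  [base 9] 5·9 + 2  →[9↦10]→  5·10 + 2 = 52  −1 ⇒ G_6=51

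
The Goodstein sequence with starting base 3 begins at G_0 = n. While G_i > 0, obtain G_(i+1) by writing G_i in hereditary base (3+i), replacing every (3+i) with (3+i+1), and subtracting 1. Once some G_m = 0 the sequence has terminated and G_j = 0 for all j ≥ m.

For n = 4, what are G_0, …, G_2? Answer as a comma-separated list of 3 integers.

4, 4, 4

(0) 4|_3 = 3 + 1 ↦ 4 + 1|_4 = 5 ⇒ 4
(1) 4|_4 = 4 ↦ 5|_5 = 5 ⇒ 4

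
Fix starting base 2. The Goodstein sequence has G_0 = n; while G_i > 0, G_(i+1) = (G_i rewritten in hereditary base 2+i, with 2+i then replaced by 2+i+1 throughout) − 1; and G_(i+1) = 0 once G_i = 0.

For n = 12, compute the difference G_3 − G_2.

[0] 12 ≡ 2^(2 + 1) + 2^2 (base 2). Lift 3: 108. −1: 107.
[1] 107 ≡ 3^(3 + 1) + 2·3^2 + 2·3 + 2 (base 3). Lift 4: 1066. −1: 1065.
[2] 1065 ≡ 4^(4 + 1) + 2·4^2 + 2·4 + 1 (base 4). Lift 5: 15686. −1: 15685.

14620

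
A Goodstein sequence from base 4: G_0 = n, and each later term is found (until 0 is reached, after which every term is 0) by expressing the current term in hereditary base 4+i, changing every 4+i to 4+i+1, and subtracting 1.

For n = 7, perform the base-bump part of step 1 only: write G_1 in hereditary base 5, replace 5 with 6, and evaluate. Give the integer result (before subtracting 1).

8

G_0=7  [base 4] 4 + 3  →[4↦5]→  5 + 3 = 8  −1 ⇒ G_1=7
G_1=7  [base 5] 5 + 2  →[5↦6]→  6 + 2 = 8  −1 ⇒ G_2=7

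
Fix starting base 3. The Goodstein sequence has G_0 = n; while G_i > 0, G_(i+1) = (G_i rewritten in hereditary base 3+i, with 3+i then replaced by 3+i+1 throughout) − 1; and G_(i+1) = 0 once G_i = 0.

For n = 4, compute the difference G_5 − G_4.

base 3: 4 = 3 + 1; at 4: 4 + 1 = 5; next = 4
base 4: 4 = 4; at 5: 5 = 5; next = 4
base 5: 4 = 4; at 6: 4 = 4; next = 3
base 6: 3 = 3; at 7: 3 = 3; next = 2
base 7: 2 = 2; at 8: 2 = 2; next = 1

-1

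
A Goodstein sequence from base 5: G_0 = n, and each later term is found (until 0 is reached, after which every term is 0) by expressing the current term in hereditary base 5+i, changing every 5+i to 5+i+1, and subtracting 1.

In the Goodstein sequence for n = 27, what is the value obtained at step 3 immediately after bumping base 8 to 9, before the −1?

70

(0) 27|_5 = 5^2 + 2 ↦ 6^2 + 2|_6 = 38 ⇒ 37
(1) 37|_6 = 6^2 + 1 ↦ 7^2 + 1|_7 = 50 ⇒ 49
(2) 49|_7 = 7^2 ↦ 8^2|_8 = 64 ⇒ 63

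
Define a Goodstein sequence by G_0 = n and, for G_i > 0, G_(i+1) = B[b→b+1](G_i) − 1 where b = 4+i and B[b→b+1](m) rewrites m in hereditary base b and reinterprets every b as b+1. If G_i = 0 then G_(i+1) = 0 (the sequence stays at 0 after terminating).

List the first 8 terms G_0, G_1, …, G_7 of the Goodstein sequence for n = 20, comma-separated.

20, 29, 39, 51, 65, 81, 99, 107

[0] 20 ≡ 4^2 + 4 (base 4). Lift 5: 30. −1: 29.
[1] 29 ≡ 5^2 + 4 (base 5). Lift 6: 40. −1: 39.
[2] 39 ≡ 6^2 + 3 (base 6). Lift 7: 52. −1: 51.
[3] 51 ≡ 7^2 + 2 (base 7). Lift 8: 66. −1: 65.
[4] 65 ≡ 8^2 + 1 (base 8). Lift 9: 82. −1: 81.
[5] 81 ≡ 9^2 (base 9). Lift 10: 100. −1: 99.
[6] 99 ≡ 9·10 + 9 (base 10). Lift 11: 108. −1: 107.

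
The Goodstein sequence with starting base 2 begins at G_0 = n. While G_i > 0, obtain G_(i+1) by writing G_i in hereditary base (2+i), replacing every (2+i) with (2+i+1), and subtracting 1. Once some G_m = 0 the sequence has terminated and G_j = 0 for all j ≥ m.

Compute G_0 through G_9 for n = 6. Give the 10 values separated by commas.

(0) 6|_2 = 2^2 + 2 ↦ 3^3 + 3|_3 = 30 ⇒ 29
(1) 29|_3 = 3^3 + 2 ↦ 4^4 + 2|_4 = 258 ⇒ 257
(2) 257|_4 = 4^4 + 1 ↦ 5^5 + 1|_5 = 3126 ⇒ 3125
(3) 3125|_5 = 5^5 ↦ 6^6|_6 = 46656 ⇒ 46655
(4) 46655|_6 = 5·6^5 + 5·6^4 + 5·6^3 + 5·6^2 + 5·6 + 5 ↦ 5·7^5 + 5·7^4 + 5·7^3 + 5·7^2 + 5·7 + 5|_7 = 98040 ⇒ 98039
(5) 98039|_7 = 5·7^5 + 5·7^4 + 5·7^3 + 5·7^2 + 5·7 + 4 ↦ 5·8^5 + 5·8^4 + 5·8^3 + 5·8^2 + 5·8 + 4|_8 = 187244 ⇒ 187243
(6) 187243|_8 = 5·8^5 + 5·8^4 + 5·8^3 + 5·8^2 + 5·8 + 3 ↦ 5·9^5 + 5·9^4 + 5·9^3 + 5·9^2 + 5·9 + 3|_9 = 332148 ⇒ 332147
(7) 332147|_9 = 5·9^5 + 5·9^4 + 5·9^3 + 5·9^2 + 5·9 + 2 ↦ 5·10^5 + 5·10^4 + 5·10^3 + 5·10^2 + 5·10 + 2|_10 = 555552 ⇒ 555551
(8) 555551|_10 = 5·10^5 + 5·10^4 + 5·10^3 + 5·10^2 + 5·10 + 1 ↦ 5·11^5 + 5·11^4 + 5·11^3 + 5·11^2 + 5·11 + 1|_11 = 885776 ⇒ 885775

6, 29, 257, 3125, 46655, 98039, 187243, 332147, 555551, 885775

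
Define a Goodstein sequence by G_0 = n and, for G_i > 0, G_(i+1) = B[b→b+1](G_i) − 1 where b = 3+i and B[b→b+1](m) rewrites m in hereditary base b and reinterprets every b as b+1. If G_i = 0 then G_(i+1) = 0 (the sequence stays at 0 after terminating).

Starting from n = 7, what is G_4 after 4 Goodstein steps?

9

7 —HB3→ 2·3 + 1 —bump→ 2·4 + 1 = 9 —(−1)→ 8
8 —HB4→ 2·4 —bump→ 2·5 = 10 —(−1)→ 9
9 —HB5→ 5 + 4 —bump→ 6 + 4 = 10 —(−1)→ 9
9 —HB6→ 6 + 3 —bump→ 7 + 3 = 10 —(−1)→ 9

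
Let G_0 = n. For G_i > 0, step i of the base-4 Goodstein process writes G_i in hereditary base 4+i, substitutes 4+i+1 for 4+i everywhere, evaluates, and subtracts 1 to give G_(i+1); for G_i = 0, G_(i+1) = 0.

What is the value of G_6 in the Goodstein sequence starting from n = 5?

1

G_0=5  [base 4] 4 + 1  →[4↦5]→  5 + 1 = 6  −1 ⇒ G_1=5
G_1=5  [base 5] 5  →[5↦6]→  6 = 6  −1 ⇒ G_2=5
G_2=5  [base 6] 5  →[6↦7]→  5 = 5  −1 ⇒ G_3=4
G_3=4  [base 7] 4  →[7↦8]→  4 = 4  −1 ⇒ G_4=3
G_4=3  [base 8] 3  →[8↦9]→  3 = 3  −1 ⇒ G_5=2
G_5=2  [base 9] 2  →[9↦10]→  2 = 2  −1 ⇒ G_6=1
G_6=1  [base 10] 1  →[10↦11]→  1 = 1  −1 ⇒ G_7=0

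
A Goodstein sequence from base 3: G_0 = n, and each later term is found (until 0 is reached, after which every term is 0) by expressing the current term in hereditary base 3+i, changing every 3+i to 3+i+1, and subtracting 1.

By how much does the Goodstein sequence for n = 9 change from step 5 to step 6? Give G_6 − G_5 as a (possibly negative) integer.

9 —HB3→ 3^2 —bump→ 4^2 = 16 —(−1)→ 15
15 —HB4→ 3·4 + 3 —bump→ 3·5 + 3 = 18 —(−1)→ 17
17 —HB5→ 3·5 + 2 —bump→ 3·6 + 2 = 20 —(−1)→ 19
19 —HB6→ 3·6 + 1 —bump→ 3·7 + 1 = 22 —(−1)→ 21
21 —HB7→ 3·7 —bump→ 3·8 = 24 —(−1)→ 23
23 —HB8→ 2·8 + 7 —bump→ 2·9 + 7 = 25 —(−1)→ 24

1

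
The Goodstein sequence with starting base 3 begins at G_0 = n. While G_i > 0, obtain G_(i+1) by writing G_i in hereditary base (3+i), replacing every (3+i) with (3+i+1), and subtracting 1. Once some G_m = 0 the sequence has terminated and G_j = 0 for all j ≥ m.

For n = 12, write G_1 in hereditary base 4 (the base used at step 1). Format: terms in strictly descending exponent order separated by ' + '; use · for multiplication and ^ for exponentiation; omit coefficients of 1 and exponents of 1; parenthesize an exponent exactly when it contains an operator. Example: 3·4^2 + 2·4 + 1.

G_0 = 12. HB_3(12) = 3^2 + 3. Bump = 20. G_1 = 19.
G_1 = 19. HB_4(19) = 4^2 + 3. Bump = 28. G_2 = 27.

4^2 + 3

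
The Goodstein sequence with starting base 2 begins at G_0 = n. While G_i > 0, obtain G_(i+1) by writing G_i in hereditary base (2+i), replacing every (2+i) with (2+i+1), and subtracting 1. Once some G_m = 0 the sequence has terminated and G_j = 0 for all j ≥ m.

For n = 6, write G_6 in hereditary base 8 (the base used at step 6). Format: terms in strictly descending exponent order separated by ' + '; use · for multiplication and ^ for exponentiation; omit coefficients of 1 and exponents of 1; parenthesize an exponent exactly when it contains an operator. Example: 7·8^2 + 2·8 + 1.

5·8^5 + 5·8^4 + 5·8^3 + 5·8^2 + 5·8 + 3

G_0 = 6. HB_2(6) = 2^2 + 2. Bump = 30. G_1 = 29.
G_1 = 29. HB_3(29) = 3^3 + 2. Bump = 258. G_2 = 257.
G_2 = 257. HB_4(257) = 4^4 + 1. Bump = 3126. G_3 = 3125.
G_3 = 3125. HB_5(3125) = 5^5. Bump = 46656. G_4 = 46655.
G_4 = 46655. HB_6(46655) = 5·6^5 + 5·6^4 + 5·6^3 + 5·6^2 + 5·6 + 5. Bump = 98040. G_5 = 98039.
G_5 = 98039. HB_7(98039) = 5·7^5 + 5·7^4 + 5·7^3 + 5·7^2 + 5·7 + 4. Bump = 187244. G_6 = 187243.
G_6 = 187243. HB_8(187243) = 5·8^5 + 5·8^4 + 5·8^3 + 5·8^2 + 5·8 + 3. Bump = 332148. G_7 = 332147.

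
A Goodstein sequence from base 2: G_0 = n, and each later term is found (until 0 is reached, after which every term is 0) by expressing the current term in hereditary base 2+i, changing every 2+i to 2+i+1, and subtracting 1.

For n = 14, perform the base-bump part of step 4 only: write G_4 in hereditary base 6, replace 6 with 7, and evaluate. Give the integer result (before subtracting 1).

5862841

base 2: 14 = 2^(2 + 1) + 2^2 + 2; at 3: 3^(3 + 1) + 3^3 + 3 = 111; next = 110
base 3: 110 = 3^(3 + 1) + 3^3 + 2; at 4: 4^(4 + 1) + 4^4 + 2 = 1282; next = 1281
base 4: 1281 = 4^(4 + 1) + 4^4 + 1; at 5: 5^(5 + 1) + 5^5 + 1 = 18751; next = 18750
base 5: 18750 = 5^(5 + 1) + 5^5; at 6: 6^(6 + 1) + 6^6 = 326592; next = 326591
base 6: 326591 = 6^(6 + 1) + 5·6^5 + 5·6^4 + 5·6^3 + 5·6^2 + 5·6 + 5; at 7: 7^(7 + 1) + 5·7^5 + 5·7^4 + 5·7^3 + 5·7^2 + 5·7 + 5 = 5862841; next = 5862840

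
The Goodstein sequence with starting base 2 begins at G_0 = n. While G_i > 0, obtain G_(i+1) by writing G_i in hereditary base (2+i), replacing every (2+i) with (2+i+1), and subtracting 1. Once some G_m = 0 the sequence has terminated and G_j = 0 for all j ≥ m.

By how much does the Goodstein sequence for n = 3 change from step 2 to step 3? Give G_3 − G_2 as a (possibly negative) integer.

i=0: 3 = 2 + 1 (b=2); 2→3: 3 + 1 = 4; 4−1 = 3
i=1: 3 = 3 (b=3); 3→4: 4 = 4; 4−1 = 3
i=2: 3 = 3 (b=4); 4→5: 3 = 3; 3−1 = 2

-1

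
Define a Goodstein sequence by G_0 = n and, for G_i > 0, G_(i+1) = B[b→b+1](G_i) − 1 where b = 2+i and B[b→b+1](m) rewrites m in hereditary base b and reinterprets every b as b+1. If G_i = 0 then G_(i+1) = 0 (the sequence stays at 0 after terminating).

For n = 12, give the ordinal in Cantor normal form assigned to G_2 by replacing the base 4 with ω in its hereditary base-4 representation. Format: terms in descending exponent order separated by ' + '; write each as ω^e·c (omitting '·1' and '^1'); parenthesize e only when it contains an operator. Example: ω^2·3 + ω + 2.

ω^(ω + 1) + ω^2·2 + ω·2 + 1

base 2: 12 = 2^(2 + 1) + 2^2; at 3: 3^(3 + 1) + 3^3 = 108; next = 107
base 3: 107 = 3^(3 + 1) + 2·3^2 + 2·3 + 2; at 4: 4^(4 + 1) + 2·4^2 + 2·4 + 2 = 1066; next = 1065
base 4: 1065 = 4^(4 + 1) + 2·4^2 + 2·4 + 1; at 5: 5^(5 + 1) + 2·5^2 + 2·5 + 1 = 15686; next = 15685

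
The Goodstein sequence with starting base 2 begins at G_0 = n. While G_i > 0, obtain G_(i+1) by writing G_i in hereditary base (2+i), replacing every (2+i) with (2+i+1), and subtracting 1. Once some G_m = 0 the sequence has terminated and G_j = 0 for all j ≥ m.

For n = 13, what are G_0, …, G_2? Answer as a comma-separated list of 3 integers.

13, 108, 1279

base 2: 13 = 2^(2 + 1) + 2^2 + 1; at 3: 3^(3 + 1) + 3^3 + 1 = 109; next = 108
base 3: 108 = 3^(3 + 1) + 3^3; at 4: 4^(4 + 1) + 4^4 = 1280; next = 1279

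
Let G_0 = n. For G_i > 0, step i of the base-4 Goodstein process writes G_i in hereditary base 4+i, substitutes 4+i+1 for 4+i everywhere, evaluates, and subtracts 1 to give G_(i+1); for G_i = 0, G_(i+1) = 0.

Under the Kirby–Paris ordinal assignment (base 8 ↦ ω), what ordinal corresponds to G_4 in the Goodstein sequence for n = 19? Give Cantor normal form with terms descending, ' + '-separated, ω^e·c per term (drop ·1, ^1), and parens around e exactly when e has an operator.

19 —HB4→ 4^2 + 3 —bump→ 5^2 + 3 = 28 —(−1)→ 27
27 —HB5→ 5^2 + 2 —bump→ 6^2 + 2 = 38 —(−1)→ 37
37 —HB6→ 6^2 + 1 —bump→ 7^2 + 1 = 50 —(−1)→ 49
49 —HB7→ 7^2 —bump→ 8^2 = 64 —(−1)→ 63

ω·7 + 7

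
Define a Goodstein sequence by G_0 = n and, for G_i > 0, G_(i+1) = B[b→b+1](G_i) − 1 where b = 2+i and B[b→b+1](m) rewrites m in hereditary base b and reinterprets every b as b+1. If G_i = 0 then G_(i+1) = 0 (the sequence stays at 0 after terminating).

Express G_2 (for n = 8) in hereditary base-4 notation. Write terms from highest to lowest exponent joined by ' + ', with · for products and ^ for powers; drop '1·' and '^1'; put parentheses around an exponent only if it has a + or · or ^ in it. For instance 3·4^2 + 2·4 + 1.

2·4^4 + 2·4^2 + 2·4 + 1

i=0: 8 = 2^(2 + 1) (b=2); 2→3: 3^(3 + 1) = 81; 81−1 = 80
i=1: 80 = 2·3^3 + 2·3^2 + 2·3 + 2 (b=3); 3→4: 2·4^4 + 2·4^2 + 2·4 + 2 = 554; 554−1 = 553
i=2: 553 = 2·4^4 + 2·4^2 + 2·4 + 1 (b=4); 4→5: 2·5^5 + 2·5^2 + 2·5 + 1 = 6311; 6311−1 = 6310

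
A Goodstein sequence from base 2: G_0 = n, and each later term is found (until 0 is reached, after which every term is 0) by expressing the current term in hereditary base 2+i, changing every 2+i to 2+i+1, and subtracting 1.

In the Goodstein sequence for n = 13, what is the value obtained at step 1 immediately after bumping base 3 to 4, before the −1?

step 0: 13 = 2^(2 + 1) + 2^2 + 1; sub 3 for 2: 3^(3 + 1) + 3^3 + 1; = 109; G_1 = 109−1 = 108
step 1: 108 = 3^(3 + 1) + 3^3; sub 4 for 3: 4^(4 + 1) + 4^4; = 1280; G_2 = 1280−1 = 1279

1280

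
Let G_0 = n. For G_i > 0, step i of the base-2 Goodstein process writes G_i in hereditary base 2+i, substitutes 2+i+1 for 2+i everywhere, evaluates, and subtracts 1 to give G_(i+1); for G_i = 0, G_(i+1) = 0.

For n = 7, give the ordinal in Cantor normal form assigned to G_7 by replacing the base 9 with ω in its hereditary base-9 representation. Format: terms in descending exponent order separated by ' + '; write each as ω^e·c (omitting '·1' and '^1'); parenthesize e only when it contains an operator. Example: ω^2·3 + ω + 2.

[0] 7 ≡ 2^2 + 2 + 1 (base 2). Lift 3: 31. −1: 30.
[1] 30 ≡ 3^3 + 3 (base 3). Lift 4: 260. −1: 259.
[2] 259 ≡ 4^4 + 3 (base 4). Lift 5: 3128. −1: 3127.
[3] 3127 ≡ 5^5 + 2 (base 5). Lift 6: 46658. −1: 46657.
[4] 46657 ≡ 6^6 + 1 (base 6). Lift 7: 823544. −1: 823543.
[5] 823543 ≡ 7^7 (base 7). Lift 8: 16777216. −1: 16777215.
[6] 16777215 ≡ 7·8^7 + 7·8^6 + 7·8^5 + 7·8^4 + 7·8^3 + 7·8^2 + 7·8 + 7 (base 8). Lift 9: 37665880. −1: 37665879.

ω^7·7 + ω^6·7 + ω^5·7 + ω^4·7 + ω^3·7 + ω^2·7 + ω·7 + 6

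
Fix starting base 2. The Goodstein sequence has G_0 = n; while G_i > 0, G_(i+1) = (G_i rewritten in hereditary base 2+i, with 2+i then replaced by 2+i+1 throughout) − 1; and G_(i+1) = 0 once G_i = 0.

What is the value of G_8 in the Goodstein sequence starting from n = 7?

i=0: 7 = 2^2 + 2 + 1 (b=2); 2→3: 3^3 + 3 + 1 = 31; 31−1 = 30
i=1: 30 = 3^3 + 3 (b=3); 3→4: 4^4 + 4 = 260; 260−1 = 259
i=2: 259 = 4^4 + 3 (b=4); 4→5: 5^5 + 3 = 3128; 3128−1 = 3127
i=3: 3127 = 5^5 + 2 (b=5); 5→6: 6^6 + 2 = 46658; 46658−1 = 46657
i=4: 46657 = 6^6 + 1 (b=6); 6→7: 7^7 + 1 = 823544; 823544−1 = 823543
i=5: 823543 = 7^7 (b=7); 7→8: 8^8 = 16777216; 16777216−1 = 16777215
i=6: 16777215 = 7·8^7 + 7·8^6 + 7·8^5 + 7·8^4 + 7·8^3 + 7·8^2 + 7·8 + 7 (b=8); 8→9: 7·9^7 + 7·9^6 + 7·9^5 + 7·9^4 + 7·9^3 + 7·9^2 + 7·9 + 7 = 37665880; 37665880−1 = 37665879
i=7: 37665879 = 7·9^7 + 7·9^6 + 7·9^5 + 7·9^4 + 7·9^3 + 7·9^2 + 7·9 + 6 (b=9); 9→10: 7·10^7 + 7·10^6 + 7·10^5 + 7·10^4 + 7·10^3 + 7·10^2 + 7·10 + 6 = 77777776; 77777776−1 = 77777775
i=8: 77777775 = 7·10^7 + 7·10^6 + 7·10^5 + 7·10^4 + 7·10^3 + 7·10^2 + 7·10 + 5 (b=10); 10→11: 7·11^7 + 7·11^6 + 7·11^5 + 7·11^4 + 7·11^3 + 7·11^2 + 7·11 + 5 = 150051214; 150051214−1 = 150051213

77777775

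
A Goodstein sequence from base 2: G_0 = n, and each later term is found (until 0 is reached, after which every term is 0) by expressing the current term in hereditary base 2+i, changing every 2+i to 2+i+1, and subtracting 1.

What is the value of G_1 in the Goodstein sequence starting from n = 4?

26

G_0=4  [base 2] 2^2  →[2↦3]→  3^3 = 27  −1 ⇒ G_1=26
G_1=26  [base 3] 2·3^2 + 2·3 + 2  →[3↦4]→  2·4^2 + 2·4 + 2 = 42  −1 ⇒ G_2=41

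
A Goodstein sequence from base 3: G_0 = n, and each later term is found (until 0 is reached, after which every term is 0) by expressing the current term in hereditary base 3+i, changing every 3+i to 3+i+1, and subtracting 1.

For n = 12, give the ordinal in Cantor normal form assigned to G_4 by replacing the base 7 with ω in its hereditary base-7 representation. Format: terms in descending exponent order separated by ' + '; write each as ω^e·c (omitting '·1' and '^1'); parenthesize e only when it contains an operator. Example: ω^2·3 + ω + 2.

ω^2

step 0: 12 = 3^2 + 3; sub 4 for 3: 4^2 + 4; = 20; G_1 = 20−1 = 19
step 1: 19 = 4^2 + 3; sub 5 for 4: 5^2 + 3; = 28; G_2 = 28−1 = 27
step 2: 27 = 5^2 + 2; sub 6 for 5: 6^2 + 2; = 38; G_3 = 38−1 = 37
step 3: 37 = 6^2 + 1; sub 7 for 6: 7^2 + 1; = 50; G_4 = 50−1 = 49
step 4: 49 = 7^2; sub 8 for 7: 8^2; = 64; G_5 = 64−1 = 63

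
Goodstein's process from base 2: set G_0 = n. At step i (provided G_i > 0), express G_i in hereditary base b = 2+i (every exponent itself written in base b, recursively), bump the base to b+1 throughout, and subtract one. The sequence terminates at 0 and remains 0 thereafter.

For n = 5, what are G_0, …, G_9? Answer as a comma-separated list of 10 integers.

step 0: 5 = 2^2 + 1; sub 3 for 2: 3^3 + 1; = 28; G_1 = 28−1 = 27
step 1: 27 = 3^3; sub 4 for 3: 4^4; = 256; G_2 = 256−1 = 255
step 2: 255 = 3·4^3 + 3·4^2 + 3·4 + 3; sub 5 for 4: 3·5^3 + 3·5^2 + 3·5 + 3; = 468; G_3 = 468−1 = 467
step 3: 467 = 3·5^3 + 3·5^2 + 3·5 + 2; sub 6 for 5: 3·6^3 + 3·6^2 + 3·6 + 2; = 776; G_4 = 776−1 = 775
step 4: 775 = 3·6^3 + 3·6^2 + 3·6 + 1; sub 7 for 6: 3·7^3 + 3·7^2 + 3·7 + 1; = 1198; G_5 = 1198−1 = 1197
step 5: 1197 = 3·7^3 + 3·7^2 + 3·7; sub 8 for 7: 3·8^3 + 3·8^2 + 3·8; = 1752; G_6 = 1752−1 = 1751
step 6: 1751 = 3·8^3 + 3·8^2 + 2·8 + 7; sub 9 for 8: 3·9^3 + 3·9^2 + 2·9 + 7; = 2455; G_7 = 2455−1 = 2454
step 7: 2454 = 3·9^3 + 3·9^2 + 2·9 + 6; sub 10 for 9: 3·10^3 + 3·10^2 + 2·10 + 6; = 3326; G_8 = 3326−1 = 3325
step 8: 3325 = 3·10^3 + 3·10^2 + 2·10 + 5; sub 11 for 10: 3·11^3 + 3·11^2 + 2·11 + 5; = 4383; G_9 = 4383−1 = 4382

5, 27, 255, 467, 775, 1197, 1751, 2454, 3325, 4382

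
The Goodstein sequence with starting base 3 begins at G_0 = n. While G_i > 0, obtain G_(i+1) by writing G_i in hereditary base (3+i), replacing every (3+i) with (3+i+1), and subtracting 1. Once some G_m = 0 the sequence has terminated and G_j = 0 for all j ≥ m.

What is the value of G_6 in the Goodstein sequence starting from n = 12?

69

(0) 12|_3 = 3^2 + 3 ↦ 4^2 + 4|_4 = 20 ⇒ 19
(1) 19|_4 = 4^2 + 3 ↦ 5^2 + 3|_5 = 28 ⇒ 27
(2) 27|_5 = 5^2 + 2 ↦ 6^2 + 2|_6 = 38 ⇒ 37
(3) 37|_6 = 6^2 + 1 ↦ 7^2 + 1|_7 = 50 ⇒ 49
(4) 49|_7 = 7^2 ↦ 8^2|_8 = 64 ⇒ 63
(5) 63|_8 = 7·8 + 7 ↦ 7·9 + 7|_9 = 70 ⇒ 69
(6) 69|_9 = 7·9 + 6 ↦ 7·10 + 6|_10 = 76 ⇒ 75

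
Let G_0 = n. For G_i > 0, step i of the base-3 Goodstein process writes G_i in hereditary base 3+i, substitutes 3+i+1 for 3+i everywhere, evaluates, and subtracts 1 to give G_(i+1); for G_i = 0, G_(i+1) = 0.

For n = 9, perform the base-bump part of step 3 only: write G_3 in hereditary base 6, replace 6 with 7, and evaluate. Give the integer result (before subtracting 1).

(0) 9|_3 = 3^2 ↦ 4^2|_4 = 16 ⇒ 15
(1) 15|_4 = 3·4 + 3 ↦ 3·5 + 3|_5 = 18 ⇒ 17
(2) 17|_5 = 3·5 + 2 ↦ 3·6 + 2|_6 = 20 ⇒ 19
(3) 19|_6 = 3·6 + 1 ↦ 3·7 + 1|_7 = 22 ⇒ 21

22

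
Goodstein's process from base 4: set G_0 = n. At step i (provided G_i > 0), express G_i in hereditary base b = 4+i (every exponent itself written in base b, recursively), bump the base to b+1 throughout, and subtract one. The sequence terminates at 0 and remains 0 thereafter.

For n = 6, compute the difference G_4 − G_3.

[0] 6 ≡ 4 + 2 (base 4). Lift 5: 7. −1: 6.
[1] 6 ≡ 5 + 1 (base 5). Lift 6: 7. −1: 6.
[2] 6 ≡ 6 (base 6). Lift 7: 7. −1: 6.
[3] 6 ≡ 6 (base 7). Lift 8: 6. −1: 5.

-1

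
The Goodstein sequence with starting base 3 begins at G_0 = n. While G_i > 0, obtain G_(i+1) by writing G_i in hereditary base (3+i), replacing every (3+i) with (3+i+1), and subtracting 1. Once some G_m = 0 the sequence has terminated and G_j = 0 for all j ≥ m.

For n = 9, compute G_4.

21

9 —HB3→ 3^2 —bump→ 4^2 = 16 —(−1)→ 15
15 —HB4→ 3·4 + 3 —bump→ 3·5 + 3 = 18 —(−1)→ 17
17 —HB5→ 3·5 + 2 —bump→ 3·6 + 2 = 20 —(−1)→ 19
19 —HB6→ 3·6 + 1 —bump→ 3·7 + 1 = 22 —(−1)→ 21
21 —HB7→ 3·7 —bump→ 3·8 = 24 —(−1)→ 23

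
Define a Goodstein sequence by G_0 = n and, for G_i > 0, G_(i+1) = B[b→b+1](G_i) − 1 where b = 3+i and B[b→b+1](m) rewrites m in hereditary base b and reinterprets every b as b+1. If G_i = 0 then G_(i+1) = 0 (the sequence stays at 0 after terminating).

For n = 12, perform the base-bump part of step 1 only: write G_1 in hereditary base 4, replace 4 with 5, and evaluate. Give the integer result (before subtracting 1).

28

base 3: 12 = 3^2 + 3; at 4: 4^2 + 4 = 20; next = 19
base 4: 19 = 4^2 + 3; at 5: 5^2 + 3 = 28; next = 27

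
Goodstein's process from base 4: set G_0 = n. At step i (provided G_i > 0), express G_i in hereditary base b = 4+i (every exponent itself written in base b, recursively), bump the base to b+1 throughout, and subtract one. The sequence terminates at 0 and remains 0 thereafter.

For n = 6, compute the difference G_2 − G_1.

[0] 6 ≡ 4 + 2 (base 4). Lift 5: 7. −1: 6.
[1] 6 ≡ 5 + 1 (base 5). Lift 6: 7. −1: 6.

0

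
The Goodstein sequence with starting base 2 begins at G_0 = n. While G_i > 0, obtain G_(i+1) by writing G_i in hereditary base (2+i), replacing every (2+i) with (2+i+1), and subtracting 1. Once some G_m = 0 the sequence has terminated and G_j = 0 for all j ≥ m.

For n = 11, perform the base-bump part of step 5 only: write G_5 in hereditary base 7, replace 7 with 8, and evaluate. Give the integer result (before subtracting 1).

step 0: 11 = 2^(2 + 1) + 2 + 1; sub 3 for 2: 3^(3 + 1) + 3 + 1; = 85; G_1 = 85−1 = 84
step 1: 84 = 3^(3 + 1) + 3; sub 4 for 3: 4^(4 + 1) + 4; = 1028; G_2 = 1028−1 = 1027
step 2: 1027 = 4^(4 + 1) + 3; sub 5 for 4: 5^(5 + 1) + 3; = 15628; G_3 = 15628−1 = 15627
step 3: 15627 = 5^(5 + 1) + 2; sub 6 for 5: 6^(6 + 1) + 2; = 279938; G_4 = 279938−1 = 279937
step 4: 279937 = 6^(6 + 1) + 1; sub 7 for 6: 7^(7 + 1) + 1; = 5764802; G_5 = 5764802−1 = 5764801
step 5: 5764801 = 7^(7 + 1); sub 8 for 7: 8^(8 + 1); = 134217728; G_6 = 134217728−1 = 134217727

134217728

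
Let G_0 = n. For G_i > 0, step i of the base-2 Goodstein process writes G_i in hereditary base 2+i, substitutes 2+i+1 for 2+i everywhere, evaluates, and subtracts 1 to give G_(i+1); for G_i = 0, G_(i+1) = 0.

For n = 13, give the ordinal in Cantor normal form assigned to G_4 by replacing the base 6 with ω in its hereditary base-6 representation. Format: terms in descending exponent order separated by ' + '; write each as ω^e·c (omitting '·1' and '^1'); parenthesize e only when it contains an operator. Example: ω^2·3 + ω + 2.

(0) 13|_2 = 2^(2 + 1) + 2^2 + 1 ↦ 3^(3 + 1) + 3^3 + 1|_3 = 109 ⇒ 108
(1) 108|_3 = 3^(3 + 1) + 3^3 ↦ 4^(4 + 1) + 4^4|_4 = 1280 ⇒ 1279
(2) 1279|_4 = 4^(4 + 1) + 3·4^3 + 3·4^2 + 3·4 + 3 ↦ 5^(5 + 1) + 3·5^3 + 3·5^2 + 3·5 + 3|_5 = 16093 ⇒ 16092
(3) 16092|_5 = 5^(5 + 1) + 3·5^3 + 3·5^2 + 3·5 + 2 ↦ 6^(6 + 1) + 3·6^3 + 3·6^2 + 3·6 + 2|_6 = 280712 ⇒ 280711
(4) 280711|_6 = 6^(6 + 1) + 3·6^3 + 3·6^2 + 3·6 + 1 ↦ 7^(7 + 1) + 3·7^3 + 3·7^2 + 3·7 + 1|_7 = 5765999 ⇒ 5765998

ω^(ω + 1) + ω^3·3 + ω^2·3 + ω·3 + 1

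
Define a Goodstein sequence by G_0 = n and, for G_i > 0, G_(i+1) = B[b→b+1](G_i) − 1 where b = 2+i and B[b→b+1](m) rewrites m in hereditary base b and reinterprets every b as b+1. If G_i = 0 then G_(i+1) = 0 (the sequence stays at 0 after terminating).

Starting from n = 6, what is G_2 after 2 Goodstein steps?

257

base 2: 6 = 2^2 + 2; at 3: 3^3 + 3 = 30; next = 29
base 3: 29 = 3^3 + 2; at 4: 4^4 + 2 = 258; next = 257
base 4: 257 = 4^4 + 1; at 5: 5^5 + 1 = 3126; next = 3125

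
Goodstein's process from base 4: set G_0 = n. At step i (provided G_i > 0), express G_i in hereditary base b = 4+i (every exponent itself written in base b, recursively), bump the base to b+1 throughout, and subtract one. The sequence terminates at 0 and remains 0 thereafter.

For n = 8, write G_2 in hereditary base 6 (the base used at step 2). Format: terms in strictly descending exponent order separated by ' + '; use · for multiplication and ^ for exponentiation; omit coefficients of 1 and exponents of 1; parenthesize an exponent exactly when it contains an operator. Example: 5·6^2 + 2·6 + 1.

8 —HB4→ 2·4 —bump→ 2·5 = 10 —(−1)→ 9
9 —HB5→ 5 + 4 —bump→ 6 + 4 = 10 —(−1)→ 9
9 —HB6→ 6 + 3 —bump→ 7 + 3 = 10 —(−1)→ 9

6 + 3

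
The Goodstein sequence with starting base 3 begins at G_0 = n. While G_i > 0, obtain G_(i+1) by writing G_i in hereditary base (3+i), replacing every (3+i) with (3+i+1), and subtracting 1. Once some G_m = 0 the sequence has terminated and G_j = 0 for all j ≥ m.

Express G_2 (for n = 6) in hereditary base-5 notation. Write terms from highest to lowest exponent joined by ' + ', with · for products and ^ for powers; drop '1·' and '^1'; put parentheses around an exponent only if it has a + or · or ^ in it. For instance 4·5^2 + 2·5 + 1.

(0) 6|_3 = 2·3 ↦ 2·4|_4 = 8 ⇒ 7
(1) 7|_4 = 4 + 3 ↦ 5 + 3|_5 = 8 ⇒ 7
(2) 7|_5 = 5 + 2 ↦ 6 + 2|_6 = 8 ⇒ 7

5 + 2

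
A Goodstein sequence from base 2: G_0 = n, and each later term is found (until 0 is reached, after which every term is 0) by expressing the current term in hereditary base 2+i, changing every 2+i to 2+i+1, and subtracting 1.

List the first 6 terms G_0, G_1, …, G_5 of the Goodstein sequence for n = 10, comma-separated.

10 —HB2→ 2^(2 + 1) + 2 —bump→ 3^(3 + 1) + 3 = 84 —(−1)→ 83
83 —HB3→ 3^(3 + 1) + 2 —bump→ 4^(4 + 1) + 2 = 1026 —(−1)→ 1025
1025 —HB4→ 4^(4 + 1) + 1 —bump→ 5^(5 + 1) + 1 = 15626 —(−1)→ 15625
15625 —HB5→ 5^(5 + 1) —bump→ 6^(6 + 1) = 279936 —(−1)→ 279935
279935 —HB6→ 5·6^6 + 5·6^5 + 5·6^4 + 5·6^3 + 5·6^2 + 5·6 + 5 —bump→ 5·7^7 + 5·7^5 + 5·7^4 + 5·7^3 + 5·7^2 + 5·7 + 5 = 4215755 —(−1)→ 4215754

10, 83, 1025, 15625, 279935, 4215754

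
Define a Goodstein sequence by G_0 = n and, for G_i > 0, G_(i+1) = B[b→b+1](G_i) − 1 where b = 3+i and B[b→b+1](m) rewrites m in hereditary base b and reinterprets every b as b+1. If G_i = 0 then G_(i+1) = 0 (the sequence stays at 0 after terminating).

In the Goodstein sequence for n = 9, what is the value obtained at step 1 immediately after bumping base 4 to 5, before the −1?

9 —HB3→ 3^2 —bump→ 4^2 = 16 —(−1)→ 15
15 —HB4→ 3·4 + 3 —bump→ 3·5 + 3 = 18 —(−1)→ 17

18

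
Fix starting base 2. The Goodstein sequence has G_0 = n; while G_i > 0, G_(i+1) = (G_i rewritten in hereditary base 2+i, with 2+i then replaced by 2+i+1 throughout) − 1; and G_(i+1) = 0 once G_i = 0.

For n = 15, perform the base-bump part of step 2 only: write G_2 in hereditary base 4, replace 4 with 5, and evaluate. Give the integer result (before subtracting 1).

i=0: 15 = 2^(2 + 1) + 2^2 + 2 + 1 (b=2); 2→3: 3^(3 + 1) + 3^3 + 3 + 1 = 112; 112−1 = 111
i=1: 111 = 3^(3 + 1) + 3^3 + 3 (b=3); 3→4: 4^(4 + 1) + 4^4 + 4 = 1284; 1284−1 = 1283
i=2: 1283 = 4^(4 + 1) + 4^4 + 3 (b=4); 4→5: 5^(5 + 1) + 5^5 + 3 = 18753; 18753−1 = 18752

18753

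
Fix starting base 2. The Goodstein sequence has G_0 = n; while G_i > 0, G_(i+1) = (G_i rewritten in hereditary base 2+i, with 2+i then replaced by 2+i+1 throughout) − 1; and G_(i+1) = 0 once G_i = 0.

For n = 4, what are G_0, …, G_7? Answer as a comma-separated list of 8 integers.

4, 26, 41, 60, 83, 109, 139, 173

step 0: 4 = 2^2; sub 3 for 2: 3^3; = 27; G_1 = 27−1 = 26
step 1: 26 = 2·3^2 + 2·3 + 2; sub 4 for 3: 2·4^2 + 2·4 + 2; = 42; G_2 = 42−1 = 41
step 2: 41 = 2·4^2 + 2·4 + 1; sub 5 for 4: 2·5^2 + 2·5 + 1; = 61; G_3 = 61−1 = 60
step 3: 60 = 2·5^2 + 2·5; sub 6 for 5: 2·6^2 + 2·6; = 84; G_4 = 84−1 = 83
step 4: 83 = 2·6^2 + 6 + 5; sub 7 for 6: 2·7^2 + 7 + 5; = 110; G_5 = 110−1 = 109
step 5: 109 = 2·7^2 + 7 + 4; sub 8 for 7: 2·8^2 + 8 + 4; = 140; G_6 = 140−1 = 139
step 6: 139 = 2·8^2 + 8 + 3; sub 9 for 8: 2·9^2 + 9 + 3; = 174; G_7 = 174−1 = 173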